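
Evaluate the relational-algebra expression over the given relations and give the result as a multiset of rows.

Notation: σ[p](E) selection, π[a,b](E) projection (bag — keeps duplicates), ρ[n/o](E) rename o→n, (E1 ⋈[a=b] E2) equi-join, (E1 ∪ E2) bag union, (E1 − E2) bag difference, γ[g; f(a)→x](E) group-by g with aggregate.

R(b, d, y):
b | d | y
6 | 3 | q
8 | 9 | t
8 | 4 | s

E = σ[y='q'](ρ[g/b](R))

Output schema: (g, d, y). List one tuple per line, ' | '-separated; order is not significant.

Row counts bottom-up:
  R → 3
  ρ[g/b](R) → 3
  σ[y='q'](ρ[g/b](R)) → 1

== RESULT ==
g | d | y
6 | 3 | q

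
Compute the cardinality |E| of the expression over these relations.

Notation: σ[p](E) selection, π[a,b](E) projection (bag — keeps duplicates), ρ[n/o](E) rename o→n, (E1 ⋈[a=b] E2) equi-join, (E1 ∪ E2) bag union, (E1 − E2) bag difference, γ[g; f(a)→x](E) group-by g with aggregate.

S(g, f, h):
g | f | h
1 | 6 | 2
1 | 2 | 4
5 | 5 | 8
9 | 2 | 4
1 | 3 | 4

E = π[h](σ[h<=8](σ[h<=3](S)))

Subexpression sizes:
  S → 5
  σ[h<=3](S) → 1
  σ[h<=8](σ[h<=3](S)) → 1
  π[h](σ[h<=8](σ[h<=3](S))) → 1

|E| = 1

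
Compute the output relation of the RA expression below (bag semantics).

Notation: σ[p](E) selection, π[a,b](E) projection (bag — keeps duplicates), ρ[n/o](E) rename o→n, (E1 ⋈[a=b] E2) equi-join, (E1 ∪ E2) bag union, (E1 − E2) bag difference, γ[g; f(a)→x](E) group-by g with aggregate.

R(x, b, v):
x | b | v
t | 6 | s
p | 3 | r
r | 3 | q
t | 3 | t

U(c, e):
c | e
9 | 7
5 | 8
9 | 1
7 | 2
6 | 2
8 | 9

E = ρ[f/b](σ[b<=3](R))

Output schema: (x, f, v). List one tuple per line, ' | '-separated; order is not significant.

Subexpression sizes:
  R → 4
  σ[b<=3](R) → 3
  ρ[f/b](σ[b<=3](R)) → 3

== RESULT ==
x | f | v
p | 3 | r
r | 3 | q
t | 3 | t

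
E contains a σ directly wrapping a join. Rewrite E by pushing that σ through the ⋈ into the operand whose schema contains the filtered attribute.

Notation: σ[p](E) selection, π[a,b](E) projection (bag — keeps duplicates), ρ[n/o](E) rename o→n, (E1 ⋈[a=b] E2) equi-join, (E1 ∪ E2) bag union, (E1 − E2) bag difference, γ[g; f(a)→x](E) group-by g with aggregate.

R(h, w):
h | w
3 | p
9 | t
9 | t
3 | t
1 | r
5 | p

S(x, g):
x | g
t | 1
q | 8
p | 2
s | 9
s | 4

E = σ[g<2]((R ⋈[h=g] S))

σ filters on g, owned by the right side.
E' = (R ⋈[h=g] σ[g<2](S))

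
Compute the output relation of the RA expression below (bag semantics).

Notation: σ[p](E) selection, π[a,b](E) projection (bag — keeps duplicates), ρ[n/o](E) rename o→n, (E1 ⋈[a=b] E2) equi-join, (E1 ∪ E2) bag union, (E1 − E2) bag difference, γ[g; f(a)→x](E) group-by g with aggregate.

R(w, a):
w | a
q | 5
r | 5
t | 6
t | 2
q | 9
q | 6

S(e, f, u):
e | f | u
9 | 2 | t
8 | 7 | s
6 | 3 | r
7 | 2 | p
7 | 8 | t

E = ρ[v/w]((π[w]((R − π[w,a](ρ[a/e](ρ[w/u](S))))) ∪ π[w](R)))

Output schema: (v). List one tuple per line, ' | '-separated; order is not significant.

Subexpression sizes:
  R → 6
  S → 5
  ρ[w/u](S) → 5
  ρ[a/e](ρ[w/u](S)) → 5
  π[w,a](ρ[a/e](ρ[w/u](S))) → 5
  (R − π[w,a](ρ[a/e](ρ[w/u](S)))) → 6
  π[w]((R − π[w,a](ρ[a/e](ρ[w/u](S))))) → 6
  R → 6
  π[w](R) → 6
  (π[w]((R − π[w,a](ρ[a/e](ρ[w/u](S))))) ∪ π[w](R)) → 12
  ρ[v/w]((π[w]((R − π[w,a](ρ[a/e](ρ[w/u](S))))) ∪ π[w](R))) → 12

== RESULT ==
v
q
q
q
q
q
q
r
r
t
t
t
t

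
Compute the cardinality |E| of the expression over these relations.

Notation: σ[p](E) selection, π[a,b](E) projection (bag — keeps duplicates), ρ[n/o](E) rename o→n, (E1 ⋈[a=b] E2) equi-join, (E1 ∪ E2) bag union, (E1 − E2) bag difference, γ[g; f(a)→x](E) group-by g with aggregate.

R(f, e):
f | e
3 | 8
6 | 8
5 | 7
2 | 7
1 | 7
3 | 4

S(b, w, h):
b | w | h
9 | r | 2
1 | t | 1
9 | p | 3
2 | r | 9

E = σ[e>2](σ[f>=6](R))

Per-node cardinality:
  R → 6
  σ[f>=6](R) → 1
  σ[e>2](σ[f>=6](R)) → 1

|E| = 1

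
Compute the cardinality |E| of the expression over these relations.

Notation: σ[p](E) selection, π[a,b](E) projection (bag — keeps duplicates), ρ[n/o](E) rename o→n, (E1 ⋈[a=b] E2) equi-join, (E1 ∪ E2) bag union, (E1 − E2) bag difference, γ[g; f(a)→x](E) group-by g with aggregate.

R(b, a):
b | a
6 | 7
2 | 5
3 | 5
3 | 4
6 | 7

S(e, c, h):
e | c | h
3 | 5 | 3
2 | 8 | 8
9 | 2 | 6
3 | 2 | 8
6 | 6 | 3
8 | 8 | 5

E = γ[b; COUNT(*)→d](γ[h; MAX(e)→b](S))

Row counts bottom-up:
  S → 6
  γ[h; MAX(e)→b](S) → 4
  γ[b; COUNT(*)→d](γ[h; MAX(e)→b](S)) → 4

|E| = 4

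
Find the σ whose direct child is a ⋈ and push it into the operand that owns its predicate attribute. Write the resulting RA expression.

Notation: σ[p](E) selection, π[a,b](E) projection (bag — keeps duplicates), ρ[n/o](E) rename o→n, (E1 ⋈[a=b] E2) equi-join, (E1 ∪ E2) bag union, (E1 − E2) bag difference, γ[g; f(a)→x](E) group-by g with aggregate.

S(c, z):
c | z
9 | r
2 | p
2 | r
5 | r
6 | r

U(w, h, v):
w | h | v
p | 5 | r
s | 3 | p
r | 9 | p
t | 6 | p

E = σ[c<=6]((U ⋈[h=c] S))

σ filters on c, owned by the right side.
E' = (U ⋈[h=c] σ[c<=6](S))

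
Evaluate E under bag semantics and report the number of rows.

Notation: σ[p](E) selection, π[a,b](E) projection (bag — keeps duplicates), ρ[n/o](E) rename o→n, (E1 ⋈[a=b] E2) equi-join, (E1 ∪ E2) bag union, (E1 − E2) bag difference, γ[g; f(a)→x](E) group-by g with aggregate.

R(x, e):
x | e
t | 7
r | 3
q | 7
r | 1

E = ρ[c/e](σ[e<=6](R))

Subexpression sizes:
  R → 4
  σ[e<=6](R) → 2
  ρ[c/e](σ[e<=6](R)) → 2

|E| = 2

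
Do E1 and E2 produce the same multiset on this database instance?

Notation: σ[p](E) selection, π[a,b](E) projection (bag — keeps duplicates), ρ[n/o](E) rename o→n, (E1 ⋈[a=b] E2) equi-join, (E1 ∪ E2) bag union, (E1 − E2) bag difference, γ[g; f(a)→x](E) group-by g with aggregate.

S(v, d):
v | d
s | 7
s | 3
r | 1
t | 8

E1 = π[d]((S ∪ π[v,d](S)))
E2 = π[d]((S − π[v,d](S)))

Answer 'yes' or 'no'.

E1 per-node cardinality:
  S → 4
  S → 4
  π[v,d](S) → 4
  (S ∪ π[v,d](S)) → 8
  π[d]((S ∪ π[v,d](S))) → 8
E2 per-node cardinality:
  S → 4
  S → 4
  π[v,d](S) → 4
  (S − π[v,d](S)) → 0
  π[d]((S − π[v,d](S))) → 0

E1 result:
d
1
1
3
3
7
7
8
8
E2 result:
d
(0 rows)
Witness: (1,) appears 2× in E1 but 0× in E2.

no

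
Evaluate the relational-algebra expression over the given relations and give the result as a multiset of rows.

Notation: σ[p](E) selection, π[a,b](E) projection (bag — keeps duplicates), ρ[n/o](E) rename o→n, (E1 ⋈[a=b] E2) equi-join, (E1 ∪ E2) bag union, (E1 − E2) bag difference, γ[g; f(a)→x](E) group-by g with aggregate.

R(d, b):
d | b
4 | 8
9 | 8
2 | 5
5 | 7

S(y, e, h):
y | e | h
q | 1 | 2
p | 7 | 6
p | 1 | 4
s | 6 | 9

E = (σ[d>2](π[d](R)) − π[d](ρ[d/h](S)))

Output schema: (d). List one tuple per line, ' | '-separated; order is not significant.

Stepwise |·|:
  R → 4
  π[d](R) → 4
  σ[d>2](π[d](R)) → 3
  S → 4
  ρ[d/h](S) → 4
  π[d](ρ[d/h](S)) → 4
  (σ[d>2](π[d](R)) − π[d](ρ[d/h](S))) → 1

== RESULT ==
d
5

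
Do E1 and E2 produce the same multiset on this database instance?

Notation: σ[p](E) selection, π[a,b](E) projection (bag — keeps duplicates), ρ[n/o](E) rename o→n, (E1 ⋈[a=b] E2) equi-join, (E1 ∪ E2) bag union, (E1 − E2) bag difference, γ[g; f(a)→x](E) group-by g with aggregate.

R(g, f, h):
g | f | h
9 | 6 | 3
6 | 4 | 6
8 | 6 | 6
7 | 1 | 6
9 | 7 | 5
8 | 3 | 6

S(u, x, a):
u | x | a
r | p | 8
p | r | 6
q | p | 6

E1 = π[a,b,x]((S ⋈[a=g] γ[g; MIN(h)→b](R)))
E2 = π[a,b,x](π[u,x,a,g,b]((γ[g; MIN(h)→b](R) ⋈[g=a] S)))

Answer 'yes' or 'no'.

E1 row counts bottom-up:
  S → 3
  R → 6
  γ[g; MIN(h)→b](R) → 4
  (S ⋈[a=g] γ[g; MIN(h)→b](R)) → 3
  π[a,b,x]((S ⋈[a=g] γ[g; MIN(h)→b](R))) → 3
E2 row counts bottom-up:
  R → 6
  γ[g; MIN(h)→b](R) → 4
  S → 3
  (γ[g; MIN(h)→b](R) ⋈[g=a] S) → 3
  π[u,x,a,g,b]((γ[g; MIN(h)→b](R) ⋈[g=a] S)) → 3
  π[a,b,x](π[u,x,a,g,b]((γ[g; MIN(h)→b](R) ⋈[g=a] S))) → 3

E1 and E2 produce the same multiset:
a | b | x
6 | 6 | p
6 | 6 | r
8 | 6 | p

yes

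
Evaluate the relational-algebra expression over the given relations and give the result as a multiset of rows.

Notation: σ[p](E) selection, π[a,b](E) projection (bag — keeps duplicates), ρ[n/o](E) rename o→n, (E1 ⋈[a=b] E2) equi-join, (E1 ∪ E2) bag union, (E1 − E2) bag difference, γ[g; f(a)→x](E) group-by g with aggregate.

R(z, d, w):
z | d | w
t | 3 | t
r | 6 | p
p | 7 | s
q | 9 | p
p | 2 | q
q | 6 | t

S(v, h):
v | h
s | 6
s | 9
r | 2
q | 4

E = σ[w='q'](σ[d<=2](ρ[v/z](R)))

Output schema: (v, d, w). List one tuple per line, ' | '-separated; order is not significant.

Stepwise |·|:
  R → 6
  ρ[v/z](R) → 6
  σ[d<=2](ρ[v/z](R)) → 1
  σ[w='q'](σ[d<=2](ρ[v/z](R))) → 1

== RESULT ==
v | d | w
p | 2 | q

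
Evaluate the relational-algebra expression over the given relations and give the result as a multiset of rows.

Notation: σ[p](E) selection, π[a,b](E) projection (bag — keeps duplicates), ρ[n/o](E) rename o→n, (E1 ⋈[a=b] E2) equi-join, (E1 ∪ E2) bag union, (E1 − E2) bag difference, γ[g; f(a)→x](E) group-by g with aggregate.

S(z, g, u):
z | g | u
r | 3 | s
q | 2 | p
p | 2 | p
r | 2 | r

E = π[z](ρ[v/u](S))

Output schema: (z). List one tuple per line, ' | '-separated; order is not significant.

Row counts bottom-up:
  S → 4
  ρ[v/u](S) → 4
  π[z](ρ[v/u](S)) → 4

== RESULT ==
z
p
q
r
r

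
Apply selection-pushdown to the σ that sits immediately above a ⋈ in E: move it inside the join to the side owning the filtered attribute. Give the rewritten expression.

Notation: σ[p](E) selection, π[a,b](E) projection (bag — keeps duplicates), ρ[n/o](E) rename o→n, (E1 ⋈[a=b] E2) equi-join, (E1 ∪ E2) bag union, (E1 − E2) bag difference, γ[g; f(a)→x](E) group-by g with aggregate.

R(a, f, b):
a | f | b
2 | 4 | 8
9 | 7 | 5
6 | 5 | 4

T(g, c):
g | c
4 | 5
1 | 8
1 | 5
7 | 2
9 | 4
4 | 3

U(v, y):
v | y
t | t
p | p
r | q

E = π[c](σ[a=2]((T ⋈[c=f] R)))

σ filters on a, owned by the right side.
E' = π[c]((T ⋈[c=f] σ[a=2](R)))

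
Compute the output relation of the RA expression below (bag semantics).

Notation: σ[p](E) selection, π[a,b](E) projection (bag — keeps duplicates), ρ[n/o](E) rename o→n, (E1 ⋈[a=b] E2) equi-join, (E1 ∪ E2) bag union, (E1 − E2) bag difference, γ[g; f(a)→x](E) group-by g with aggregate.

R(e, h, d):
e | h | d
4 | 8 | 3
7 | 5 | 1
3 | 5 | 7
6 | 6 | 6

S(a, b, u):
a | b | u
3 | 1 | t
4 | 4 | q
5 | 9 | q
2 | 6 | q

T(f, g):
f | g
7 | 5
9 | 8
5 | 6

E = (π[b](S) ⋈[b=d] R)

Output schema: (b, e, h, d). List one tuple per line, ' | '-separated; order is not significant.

Subexpression sizes:
  S → 4
  π[b](S) → 4
  R → 4
  (π[b](S) ⋈[b=d] R) → 2

== RESULT ==
b | e | h | d
1 | 7 | 5 | 1
6 | 6 | 6 | 6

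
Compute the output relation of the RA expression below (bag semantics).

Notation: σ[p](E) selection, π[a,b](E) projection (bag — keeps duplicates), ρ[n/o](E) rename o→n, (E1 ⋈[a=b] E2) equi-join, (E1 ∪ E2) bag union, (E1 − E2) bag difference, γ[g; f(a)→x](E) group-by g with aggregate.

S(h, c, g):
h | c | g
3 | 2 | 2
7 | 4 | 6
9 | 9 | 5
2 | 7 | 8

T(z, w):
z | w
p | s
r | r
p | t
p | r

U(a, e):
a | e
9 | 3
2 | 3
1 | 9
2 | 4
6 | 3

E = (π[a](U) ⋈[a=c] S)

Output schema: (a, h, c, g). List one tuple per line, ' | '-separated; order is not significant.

Row counts bottom-up:
  U → 5
  π[a](U) → 5
  S → 4
  (π[a](U) ⋈[a=c] S) → 3

== RESULT ==
a | h | c | g
2 | 3 | 2 | 2
2 | 3 | 2 | 2
9 | 9 | 9 | 5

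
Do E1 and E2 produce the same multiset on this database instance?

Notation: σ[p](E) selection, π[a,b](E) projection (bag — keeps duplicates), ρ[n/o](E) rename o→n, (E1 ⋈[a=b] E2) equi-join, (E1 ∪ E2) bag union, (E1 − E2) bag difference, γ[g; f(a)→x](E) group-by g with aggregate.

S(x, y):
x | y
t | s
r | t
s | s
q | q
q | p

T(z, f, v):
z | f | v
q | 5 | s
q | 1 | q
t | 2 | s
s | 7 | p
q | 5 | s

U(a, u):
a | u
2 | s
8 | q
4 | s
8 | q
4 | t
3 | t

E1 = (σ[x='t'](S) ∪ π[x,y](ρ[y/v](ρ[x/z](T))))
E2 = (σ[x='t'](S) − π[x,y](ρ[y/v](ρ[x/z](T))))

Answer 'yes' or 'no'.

E1 subexpression sizes:
  S → 5
  σ[x='t'](S) → 1
  T → 5
  ρ[x/z](T) → 5
  ρ[y/v](ρ[x/z](T)) → 5
  π[x,y](ρ[y/v](ρ[x/z](T))) → 5
  (σ[x='t'](S) ∪ π[x,y](ρ[y/v](ρ[x/z](T)))) → 6
E2 subexpression sizes:
  S → 5
  σ[x='t'](S) → 1
  T → 5
  ρ[x/z](T) → 5
  ρ[y/v](ρ[x/z](T)) → 5
  π[x,y](ρ[y/v](ρ[x/z](T))) → 5
  (σ[x='t'](S) − π[x,y](ρ[y/v](ρ[x/z](T)))) → 0

E1 result:
x | y
q | q
q | s
q | s
s | p
t | s
t | s
E2 result:
x | y
(0 rows)
Witness: ('q', 's') appears 2× in E1 but 0× in E2.

no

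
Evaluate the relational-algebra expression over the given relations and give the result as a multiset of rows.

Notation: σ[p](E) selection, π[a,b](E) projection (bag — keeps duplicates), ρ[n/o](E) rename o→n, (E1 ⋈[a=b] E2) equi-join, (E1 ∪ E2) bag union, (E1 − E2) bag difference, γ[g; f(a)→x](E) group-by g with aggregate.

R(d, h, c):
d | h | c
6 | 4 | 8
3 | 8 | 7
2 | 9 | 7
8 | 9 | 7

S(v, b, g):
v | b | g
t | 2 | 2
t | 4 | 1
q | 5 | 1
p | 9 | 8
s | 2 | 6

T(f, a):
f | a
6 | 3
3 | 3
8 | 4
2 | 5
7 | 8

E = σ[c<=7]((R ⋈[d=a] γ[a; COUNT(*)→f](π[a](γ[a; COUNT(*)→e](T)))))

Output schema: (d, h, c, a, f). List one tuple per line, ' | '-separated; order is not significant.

Stepwise |·|:
  R → 4
  T → 5
  γ[a; COUNT(*)→e](T) → 4
  π[a](γ[a; COUNT(*)→e](T)) → 4
  γ[a; COUNT(*)→f](π[a](γ[a; COUNT(*)→e](T))) → 4
  (R ⋈[d=a] γ[a; COUNT(*)→f](π[a](γ[a; COUNT(*)→e](T)))) → 2
  σ[c<=7]((R ⋈[d=a] γ[a; COUNT(*)→f](π[a](γ[a; COUNT(*)→e](T))))) → 2

== RESULT ==
d | h | c | a | f
3 | 8 | 7 | 3 | 1
8 | 9 | 7 | 8 | 1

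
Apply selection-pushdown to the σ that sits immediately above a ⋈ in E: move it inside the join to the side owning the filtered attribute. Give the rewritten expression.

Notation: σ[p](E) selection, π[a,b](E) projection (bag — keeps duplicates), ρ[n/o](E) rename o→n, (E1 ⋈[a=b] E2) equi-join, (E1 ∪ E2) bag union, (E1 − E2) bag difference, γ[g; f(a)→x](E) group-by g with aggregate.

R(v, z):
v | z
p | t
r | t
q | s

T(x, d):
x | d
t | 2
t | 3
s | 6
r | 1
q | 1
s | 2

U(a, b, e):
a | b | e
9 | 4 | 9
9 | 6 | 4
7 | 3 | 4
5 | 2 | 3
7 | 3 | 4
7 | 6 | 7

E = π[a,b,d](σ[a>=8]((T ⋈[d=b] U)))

σ filters on a, owned by the right side.
E' = π[a,b,d]((T ⋈[d=b] σ[a>=8](U)))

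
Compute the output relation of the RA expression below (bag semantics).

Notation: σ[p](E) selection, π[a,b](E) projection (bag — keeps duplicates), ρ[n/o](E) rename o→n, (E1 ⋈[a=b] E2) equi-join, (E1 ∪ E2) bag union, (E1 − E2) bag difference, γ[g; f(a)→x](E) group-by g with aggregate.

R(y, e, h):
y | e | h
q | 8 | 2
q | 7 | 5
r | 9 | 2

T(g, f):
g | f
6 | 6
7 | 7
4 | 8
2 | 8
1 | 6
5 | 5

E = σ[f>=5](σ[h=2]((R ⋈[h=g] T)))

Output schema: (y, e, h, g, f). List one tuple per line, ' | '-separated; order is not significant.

Stepwise |·|:
  R → 3
  T → 6
  (R ⋈[h=g] T) → 3
  σ[h=2]((R ⋈[h=g] T)) → 2
  σ[f>=5](σ[h=2]((R ⋈[h=g] T))) → 2

== RESULT ==
y | e | h | g | f
q | 8 | 2 | 2 | 8
r | 9 | 2 | 2 | 8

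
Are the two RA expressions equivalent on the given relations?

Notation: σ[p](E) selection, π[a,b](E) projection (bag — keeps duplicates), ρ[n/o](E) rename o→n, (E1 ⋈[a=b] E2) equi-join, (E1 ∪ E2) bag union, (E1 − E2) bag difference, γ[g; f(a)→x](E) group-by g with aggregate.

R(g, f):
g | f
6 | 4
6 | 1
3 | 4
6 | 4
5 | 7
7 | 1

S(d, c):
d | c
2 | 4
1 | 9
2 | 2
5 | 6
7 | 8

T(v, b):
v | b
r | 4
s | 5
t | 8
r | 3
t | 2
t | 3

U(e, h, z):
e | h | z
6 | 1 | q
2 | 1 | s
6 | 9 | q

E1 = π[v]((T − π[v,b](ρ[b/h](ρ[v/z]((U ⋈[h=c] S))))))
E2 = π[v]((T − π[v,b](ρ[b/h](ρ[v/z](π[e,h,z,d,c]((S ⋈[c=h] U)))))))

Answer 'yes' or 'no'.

E1 row counts bottom-up:
  T → 6
  U → 3
  S → 5
  (U ⋈[h=c] S) → 1
  ρ[v/z]((U ⋈[h=c] S)) → 1
  ρ[b/h](ρ[v/z]((U ⋈[h=c] S))) → 1
  π[v,b](ρ[b/h](ρ[v/z]((U ⋈[h=c] S)))) → 1
  (T − π[v,b](ρ[b/h](ρ[v/z]((U ⋈[h=c] S))))) → 6
  π[v]((T − π[v,b](ρ[b/h](ρ[v/z]((U ⋈[h=c] S)))))) → 6
E2 row counts bottom-up:
  T → 6
  S → 5
  U → 3
  (S ⋈[c=h] U) → 1
  π[e,h,z,d,c]((S ⋈[c=h] U)) → 1
  ρ[v/z](π[e,h,z,d,c]((S ⋈[c=h] U))) → 1
  ρ[b/h](ρ[v/z](π[e,h,z,d,c]((S ⋈[c=h] U)))) → 1
  π[v,b](ρ[b/h](ρ[v/z](π[e,h,z,d,c]((S ⋈[c=h] U))))) → 1
  (T − π[v,b](ρ[b/h](ρ[v/z](π[e,h,z,d,c]((S ⋈[c=h] U)))))) → 6
  π[v]((T − π[v,b](ρ[b/h](ρ[v/z](π[e,h,z,d,c]((S ⋈[c=h] U))))))) → 6

E1 and E2 produce the same multiset:
v
r
r
s
t
t
t

yes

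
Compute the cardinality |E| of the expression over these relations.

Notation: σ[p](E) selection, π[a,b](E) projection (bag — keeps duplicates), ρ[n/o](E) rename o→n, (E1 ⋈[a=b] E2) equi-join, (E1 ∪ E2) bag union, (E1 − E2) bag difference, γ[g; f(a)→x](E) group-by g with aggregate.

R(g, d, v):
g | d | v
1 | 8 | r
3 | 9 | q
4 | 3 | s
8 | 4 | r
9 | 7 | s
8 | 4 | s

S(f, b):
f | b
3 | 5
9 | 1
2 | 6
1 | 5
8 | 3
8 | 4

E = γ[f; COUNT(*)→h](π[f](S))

Subexpression sizes:
  S → 6
  π[f](S) → 6
  γ[f; COUNT(*)→h](π[f](S)) → 5

|E| = 5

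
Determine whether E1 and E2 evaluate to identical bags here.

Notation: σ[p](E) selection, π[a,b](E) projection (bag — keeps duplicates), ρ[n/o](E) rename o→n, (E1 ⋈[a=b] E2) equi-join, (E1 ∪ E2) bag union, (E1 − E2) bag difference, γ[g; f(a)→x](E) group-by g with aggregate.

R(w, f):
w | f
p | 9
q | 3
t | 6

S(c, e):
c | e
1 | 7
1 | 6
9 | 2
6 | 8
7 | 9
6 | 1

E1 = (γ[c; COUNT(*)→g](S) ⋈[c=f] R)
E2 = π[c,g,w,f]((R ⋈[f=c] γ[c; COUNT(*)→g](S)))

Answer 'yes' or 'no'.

E1 row counts bottom-up:
  S → 6
  γ[c; COUNT(*)→g](S) → 4
  R → 3
  (γ[c; COUNT(*)→g](S) ⋈[c=f] R) → 2
E2 row counts bottom-up:
  R → 3
  S → 6
  γ[c; COUNT(*)→g](S) → 4
  (R ⋈[f=c] γ[c; COUNT(*)→g](S)) → 2
  π[c,g,w,f]((R ⋈[f=c] γ[c; COUNT(*)→g](S))) → 2

E1 and E2 produce the same multiset:
c | g | w | f
6 | 2 | t | 6
9 | 1 | p | 9

yes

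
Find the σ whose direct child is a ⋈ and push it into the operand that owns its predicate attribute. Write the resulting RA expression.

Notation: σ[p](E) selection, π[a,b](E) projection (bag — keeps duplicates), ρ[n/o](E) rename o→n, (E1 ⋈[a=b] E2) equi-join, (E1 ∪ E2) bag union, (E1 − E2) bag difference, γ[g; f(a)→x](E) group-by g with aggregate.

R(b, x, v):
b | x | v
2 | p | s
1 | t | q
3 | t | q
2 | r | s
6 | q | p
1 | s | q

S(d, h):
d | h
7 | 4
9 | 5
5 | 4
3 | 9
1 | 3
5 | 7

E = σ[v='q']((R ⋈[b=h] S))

σ filters on v, owned by the left side.
E' = (σ[v='q'](R) ⋈[b=h] S)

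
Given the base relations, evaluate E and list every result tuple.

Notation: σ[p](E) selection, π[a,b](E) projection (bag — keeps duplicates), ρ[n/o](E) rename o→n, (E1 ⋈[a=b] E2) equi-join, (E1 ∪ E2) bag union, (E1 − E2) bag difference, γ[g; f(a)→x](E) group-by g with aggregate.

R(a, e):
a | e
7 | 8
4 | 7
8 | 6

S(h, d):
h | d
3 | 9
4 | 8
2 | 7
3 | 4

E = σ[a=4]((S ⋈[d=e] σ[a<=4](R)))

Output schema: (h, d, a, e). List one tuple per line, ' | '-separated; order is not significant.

Per-node cardinality:
  S → 4
  R → 3
  σ[a<=4](R) → 1
  (S ⋈[d=e] σ[a<=4](R)) → 1
  σ[a=4]((S ⋈[d=e] σ[a<=4](R))) → 1

== RESULT ==
h | d | a | e
2 | 7 | 4 | 7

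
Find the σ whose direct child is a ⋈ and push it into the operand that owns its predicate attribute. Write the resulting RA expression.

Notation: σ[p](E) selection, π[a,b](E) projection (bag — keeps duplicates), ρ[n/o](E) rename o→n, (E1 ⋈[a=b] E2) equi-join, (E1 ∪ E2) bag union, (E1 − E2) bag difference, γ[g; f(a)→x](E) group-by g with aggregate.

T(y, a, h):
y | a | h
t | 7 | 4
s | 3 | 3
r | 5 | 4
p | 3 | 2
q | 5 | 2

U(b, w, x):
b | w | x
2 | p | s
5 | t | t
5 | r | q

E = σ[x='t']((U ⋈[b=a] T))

σ filters on x, owned by the left side.
E' = (σ[x='t'](U) ⋈[b=a] T)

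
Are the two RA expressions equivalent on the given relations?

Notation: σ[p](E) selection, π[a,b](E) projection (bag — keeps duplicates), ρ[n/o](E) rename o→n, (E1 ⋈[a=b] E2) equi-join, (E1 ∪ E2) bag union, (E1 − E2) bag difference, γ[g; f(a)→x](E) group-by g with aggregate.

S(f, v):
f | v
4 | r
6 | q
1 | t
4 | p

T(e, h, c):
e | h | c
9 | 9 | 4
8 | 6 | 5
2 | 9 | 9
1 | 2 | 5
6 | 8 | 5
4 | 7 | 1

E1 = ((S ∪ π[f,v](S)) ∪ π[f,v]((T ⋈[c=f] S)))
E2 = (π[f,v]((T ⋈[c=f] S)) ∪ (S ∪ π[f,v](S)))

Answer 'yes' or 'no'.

E1 stepwise |·|:
  S → 4
  S → 4
  π[f,v](S) → 4
  (S ∪ π[f,v](S)) → 8
  T → 6
  S → 4
  (T ⋈[c=f] S) → 3
  π[f,v]((T ⋈[c=f] S)) → 3
  ((S ∪ π[f,v](S)) ∪ π[f,v]((T ⋈[c=f] S))) → 11
E2 stepwise |·|:
  T → 6
  S → 4
  (T ⋈[c=f] S) → 3
  π[f,v]((T ⋈[c=f] S)) → 3
  S → 4
  S → 4
  π[f,v](S) → 4
  (S ∪ π[f,v](S)) → 8
  (π[f,v]((T ⋈[c=f] S)) ∪ (S ∪ π[f,v](S))) → 11

E1 and E2 produce the same multiset:
f | v
1 | t
1 | t
1 | t
4 | p
4 | p
4 | p
4 | r
4 | r
4 | r
6 | q
6 | q

yes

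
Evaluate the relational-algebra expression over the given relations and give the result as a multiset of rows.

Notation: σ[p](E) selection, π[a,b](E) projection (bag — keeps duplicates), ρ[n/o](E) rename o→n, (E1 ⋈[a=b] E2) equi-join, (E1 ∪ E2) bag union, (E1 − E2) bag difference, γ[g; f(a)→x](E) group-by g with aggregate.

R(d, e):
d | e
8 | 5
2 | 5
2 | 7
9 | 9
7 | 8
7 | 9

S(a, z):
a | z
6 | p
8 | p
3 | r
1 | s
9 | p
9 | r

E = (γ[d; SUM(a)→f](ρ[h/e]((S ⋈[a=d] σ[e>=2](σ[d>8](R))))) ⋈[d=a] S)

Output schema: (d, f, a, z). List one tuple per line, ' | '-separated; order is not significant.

Per-node cardinality:
  S → 6
  R → 6
  σ[d>8](R) → 1
  σ[e>=2](σ[d>8](R)) → 1
  (S ⋈[a=d] σ[e>=2](σ[d>8](R))) → 2
  ρ[h/e]((S ⋈[a=d] σ[e>=2](σ[d>8](R)))) → 2
  γ[d; SUM(a)→f](ρ[h/e]((S ⋈[a=d] σ[e>=2](σ[d>8](R))))) → 1
  S → 6
  (γ[d; SUM(a)→f](ρ[h/e]((S ⋈[a=d] σ[e>=2](σ[d>8](R))))) ⋈[d=a] S) → 2

== RESULT ==
d | f | a | z
9 | 18 | 9 | p
9 | 18 | 9 | r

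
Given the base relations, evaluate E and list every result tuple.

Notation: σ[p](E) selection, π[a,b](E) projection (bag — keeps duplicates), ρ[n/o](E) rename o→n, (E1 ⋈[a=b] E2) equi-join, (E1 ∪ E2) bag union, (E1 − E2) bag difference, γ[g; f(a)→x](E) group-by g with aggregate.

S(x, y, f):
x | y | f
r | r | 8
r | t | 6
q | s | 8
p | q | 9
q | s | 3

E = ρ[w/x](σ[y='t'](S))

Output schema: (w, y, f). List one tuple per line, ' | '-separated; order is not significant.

Stepwise |·|:
  S → 5
  σ[y='t'](S) → 1
  ρ[w/x](σ[y='t'](S)) → 1

== RESULT ==
w | y | f
r | t | 6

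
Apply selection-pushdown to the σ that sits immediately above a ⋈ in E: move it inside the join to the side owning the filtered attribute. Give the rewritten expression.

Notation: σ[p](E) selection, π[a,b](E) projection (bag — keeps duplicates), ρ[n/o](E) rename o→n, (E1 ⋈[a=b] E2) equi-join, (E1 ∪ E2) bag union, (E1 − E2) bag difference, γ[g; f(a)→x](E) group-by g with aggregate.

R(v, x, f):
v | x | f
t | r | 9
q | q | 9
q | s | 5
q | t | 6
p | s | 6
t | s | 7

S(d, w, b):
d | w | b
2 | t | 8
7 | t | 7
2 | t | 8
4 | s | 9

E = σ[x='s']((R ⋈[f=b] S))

σ filters on x, owned by the left side.
E' = (σ[x='s'](R) ⋈[f=b] S)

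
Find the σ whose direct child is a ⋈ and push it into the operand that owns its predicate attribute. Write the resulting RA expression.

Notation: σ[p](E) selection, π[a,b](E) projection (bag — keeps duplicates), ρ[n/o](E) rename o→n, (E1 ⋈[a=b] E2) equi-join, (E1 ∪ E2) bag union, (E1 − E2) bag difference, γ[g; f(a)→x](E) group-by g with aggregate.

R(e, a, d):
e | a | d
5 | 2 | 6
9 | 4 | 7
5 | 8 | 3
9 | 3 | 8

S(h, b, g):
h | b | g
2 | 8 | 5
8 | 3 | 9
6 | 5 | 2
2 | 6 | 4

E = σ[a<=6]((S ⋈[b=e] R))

σ filters on a, owned by the right side.
E' = (S ⋈[b=e] σ[a<=6](R))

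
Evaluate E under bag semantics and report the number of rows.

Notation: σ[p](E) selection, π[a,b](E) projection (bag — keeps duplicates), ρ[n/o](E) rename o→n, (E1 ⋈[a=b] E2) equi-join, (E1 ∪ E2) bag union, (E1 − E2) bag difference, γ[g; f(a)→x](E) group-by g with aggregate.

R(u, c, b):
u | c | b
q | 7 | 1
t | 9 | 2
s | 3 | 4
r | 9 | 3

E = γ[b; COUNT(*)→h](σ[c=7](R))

Row counts bottom-up:
  R → 4
  σ[c=7](R) → 1
  γ[b; COUNT(*)→h](σ[c=7](R)) → 1

|E| = 1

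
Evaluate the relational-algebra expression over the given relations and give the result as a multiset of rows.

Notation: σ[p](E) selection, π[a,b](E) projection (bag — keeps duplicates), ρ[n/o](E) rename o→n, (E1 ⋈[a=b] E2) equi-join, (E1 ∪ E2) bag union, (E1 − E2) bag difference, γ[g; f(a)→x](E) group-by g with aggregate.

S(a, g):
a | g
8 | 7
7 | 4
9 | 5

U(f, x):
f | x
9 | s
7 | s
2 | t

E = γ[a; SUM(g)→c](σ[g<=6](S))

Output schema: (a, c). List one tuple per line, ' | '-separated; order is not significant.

Subexpression sizes:
  S → 3
  σ[g<=6](S) → 2
  γ[a; SUM(g)→c](σ[g<=6](S)) → 2

== RESULT ==
a | c
7 | 4
9 | 5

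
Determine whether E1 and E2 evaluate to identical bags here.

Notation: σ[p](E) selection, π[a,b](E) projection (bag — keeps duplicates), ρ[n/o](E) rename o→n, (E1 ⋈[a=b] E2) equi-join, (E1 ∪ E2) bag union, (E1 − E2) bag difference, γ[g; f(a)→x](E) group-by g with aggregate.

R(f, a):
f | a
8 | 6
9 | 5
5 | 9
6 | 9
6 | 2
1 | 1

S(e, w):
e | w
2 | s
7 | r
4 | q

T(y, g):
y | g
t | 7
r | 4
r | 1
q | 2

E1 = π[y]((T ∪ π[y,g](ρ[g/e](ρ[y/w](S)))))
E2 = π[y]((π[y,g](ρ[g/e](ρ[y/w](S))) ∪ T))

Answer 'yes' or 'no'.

E1 row counts bottom-up:
  T → 4
  S → 3
  ρ[y/w](S) → 3
  ρ[g/e](ρ[y/w](S)) → 3
  π[y,g](ρ[g/e](ρ[y/w](S))) → 3
  (T ∪ π[y,g](ρ[g/e](ρ[y/w](S)))) → 7
  π[y]((T ∪ π[y,g](ρ[g/e](ρ[y/w](S))))) → 7
E2 row counts bottom-up:
  S → 3
  ρ[y/w](S) → 3
  ρ[g/e](ρ[y/w](S)) → 3
  π[y,g](ρ[g/e](ρ[y/w](S))) → 3
  T → 4
  (π[y,g](ρ[g/e](ρ[y/w](S))) ∪ T) → 7
  π[y]((π[y,g](ρ[g/e](ρ[y/w](S))) ∪ T)) → 7

E1 and E2 produce the same multiset:
y
q
q
r
r
r
s
t

yes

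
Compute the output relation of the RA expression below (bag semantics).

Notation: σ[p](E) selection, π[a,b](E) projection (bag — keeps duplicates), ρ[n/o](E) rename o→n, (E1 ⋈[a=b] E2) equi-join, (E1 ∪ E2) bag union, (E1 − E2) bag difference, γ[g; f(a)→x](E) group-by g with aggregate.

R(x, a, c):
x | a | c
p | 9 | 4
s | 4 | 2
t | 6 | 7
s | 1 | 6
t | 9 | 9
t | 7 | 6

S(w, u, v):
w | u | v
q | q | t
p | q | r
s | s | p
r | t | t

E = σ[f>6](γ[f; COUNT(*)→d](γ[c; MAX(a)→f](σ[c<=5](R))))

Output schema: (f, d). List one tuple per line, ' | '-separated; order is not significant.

Subexpression sizes:
  R → 6
  σ[c<=5](R) → 2
  γ[c; MAX(a)→f](σ[c<=5](R)) → 2
  γ[f; COUNT(*)→d](γ[c; MAX(a)→f](σ[c<=5](R))) → 2
  σ[f>6](γ[f; COUNT(*)→d](γ[c; MAX(a)→f](σ[c<=5](R)))) → 1

== RESULT ==
f | d
9 | 1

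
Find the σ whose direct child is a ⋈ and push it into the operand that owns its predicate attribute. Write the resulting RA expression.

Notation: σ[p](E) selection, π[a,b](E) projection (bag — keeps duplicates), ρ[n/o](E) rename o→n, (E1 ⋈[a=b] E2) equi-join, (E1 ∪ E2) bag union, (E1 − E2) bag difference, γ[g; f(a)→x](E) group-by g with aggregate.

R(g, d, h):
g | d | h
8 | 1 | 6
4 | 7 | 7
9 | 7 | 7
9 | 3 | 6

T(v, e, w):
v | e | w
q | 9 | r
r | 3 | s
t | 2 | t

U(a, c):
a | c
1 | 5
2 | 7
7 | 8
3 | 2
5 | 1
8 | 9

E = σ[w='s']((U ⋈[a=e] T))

σ filters on w, owned by the right side.
E' = (U ⋈[a=e] σ[w='s'](T))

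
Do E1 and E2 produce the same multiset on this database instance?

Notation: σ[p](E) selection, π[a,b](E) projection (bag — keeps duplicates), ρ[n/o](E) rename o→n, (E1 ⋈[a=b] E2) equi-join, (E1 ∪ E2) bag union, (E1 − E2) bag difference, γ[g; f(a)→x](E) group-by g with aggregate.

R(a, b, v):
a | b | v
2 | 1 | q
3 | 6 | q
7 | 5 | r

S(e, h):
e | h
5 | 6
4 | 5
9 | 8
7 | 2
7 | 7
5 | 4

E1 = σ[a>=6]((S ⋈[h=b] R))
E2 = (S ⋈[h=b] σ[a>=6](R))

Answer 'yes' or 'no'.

E1 subexpression sizes:
  S → 6
  R → 3
  (S ⋈[h=b] R) → 2
  σ[a>=6]((S ⋈[h=b] R)) → 1
E2 subexpression sizes:
  S → 6
  R → 3
  σ[a>=6](R) → 1
  (S ⋈[h=b] σ[a>=6](R)) → 1

E1 and E2 produce the same multiset:
e | h | a | b | v
4 | 5 | 7 | 5 | r

yes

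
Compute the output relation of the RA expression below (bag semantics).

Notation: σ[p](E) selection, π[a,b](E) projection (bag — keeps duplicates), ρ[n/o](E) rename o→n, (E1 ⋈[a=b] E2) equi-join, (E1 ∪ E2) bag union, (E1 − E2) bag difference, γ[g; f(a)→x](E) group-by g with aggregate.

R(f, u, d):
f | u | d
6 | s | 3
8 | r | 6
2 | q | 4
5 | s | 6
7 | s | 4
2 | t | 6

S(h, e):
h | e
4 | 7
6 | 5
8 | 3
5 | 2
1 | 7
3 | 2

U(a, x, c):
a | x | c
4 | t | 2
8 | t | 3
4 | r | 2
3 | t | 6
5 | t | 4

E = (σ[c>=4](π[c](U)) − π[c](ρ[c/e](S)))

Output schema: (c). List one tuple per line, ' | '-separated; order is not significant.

Subexpression sizes:
  U → 5
  π[c](U) → 5
  σ[c>=4](π[c](U)) → 2
  S → 6
  ρ[c/e](S) → 6
  π[c](ρ[c/e](S)) → 6
  (σ[c>=4](π[c](U)) − π[c](ρ[c/e](S))) → 2

== RESULT ==
c
4
6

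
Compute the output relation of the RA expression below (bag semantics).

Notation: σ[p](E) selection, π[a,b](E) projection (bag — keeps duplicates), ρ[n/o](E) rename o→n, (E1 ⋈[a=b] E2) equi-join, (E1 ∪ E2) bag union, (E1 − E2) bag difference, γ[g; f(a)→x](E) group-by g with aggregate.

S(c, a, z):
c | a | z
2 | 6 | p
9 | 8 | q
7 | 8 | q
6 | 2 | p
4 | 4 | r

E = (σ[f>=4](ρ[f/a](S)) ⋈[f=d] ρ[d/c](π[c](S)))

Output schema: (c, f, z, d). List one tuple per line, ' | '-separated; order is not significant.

Stepwise |·|:
  S → 5
  ρ[f/a](S) → 5
  σ[f>=4](ρ[f/a](S)) → 4
  S → 5
  π[c](S) → 5
  ρ[d/c](π[c](S)) → 5
  (σ[f>=4](ρ[f/a](S)) ⋈[f=d] ρ[d/c](π[c](S))) → 2

== RESULT ==
c | f | z | d
2 | 6 | p | 6
4 | 4 | r | 4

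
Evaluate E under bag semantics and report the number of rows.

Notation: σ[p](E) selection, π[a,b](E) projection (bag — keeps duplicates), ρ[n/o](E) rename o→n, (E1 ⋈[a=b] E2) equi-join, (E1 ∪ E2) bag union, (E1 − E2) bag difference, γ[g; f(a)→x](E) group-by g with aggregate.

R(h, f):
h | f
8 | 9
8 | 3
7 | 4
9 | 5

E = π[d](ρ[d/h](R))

Row counts bottom-up:
  R → 4
  ρ[d/h](R) → 4
  π[d](ρ[d/h](R)) → 4

|E| = 4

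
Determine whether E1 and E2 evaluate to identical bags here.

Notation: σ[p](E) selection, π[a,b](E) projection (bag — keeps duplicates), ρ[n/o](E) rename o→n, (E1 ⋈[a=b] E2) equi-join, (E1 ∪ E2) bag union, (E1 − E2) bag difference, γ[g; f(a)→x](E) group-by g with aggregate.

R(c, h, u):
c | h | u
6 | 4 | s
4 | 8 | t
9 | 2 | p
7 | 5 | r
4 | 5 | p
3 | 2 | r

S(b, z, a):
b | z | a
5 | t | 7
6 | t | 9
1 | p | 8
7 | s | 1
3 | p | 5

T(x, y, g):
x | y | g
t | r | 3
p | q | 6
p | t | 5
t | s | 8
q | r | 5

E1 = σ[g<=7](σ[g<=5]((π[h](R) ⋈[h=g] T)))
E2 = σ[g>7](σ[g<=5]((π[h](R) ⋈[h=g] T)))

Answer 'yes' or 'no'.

E1 row counts bottom-up:
  R → 6
  π[h](R) → 6
  T → 5
  (π[h](R) ⋈[h=g] T) → 5
  σ[g<=5]((π[h](R) ⋈[h=g] T)) → 4
  σ[g<=7](σ[g<=5]((π[h](R) ⋈[h=g] T))) → 4
E2 row counts bottom-up:
  R → 6
  π[h](R) → 6
  T → 5
  (π[h](R) ⋈[h=g] T) → 5
  σ[g<=5]((π[h](R) ⋈[h=g] T)) → 4
  σ[g>7](σ[g<=5]((π[h](R) ⋈[h=g] T))) → 0

E1 result:
h | x | y | g
5 | p | t | 5
5 | p | t | 5
5 | q | r | 5
5 | q | r | 5
E2 result:
h | x | y | g
(0 rows)
Witness: (5, 'q', 'r', 5) appears 2× in E1 but 0× in E2.

no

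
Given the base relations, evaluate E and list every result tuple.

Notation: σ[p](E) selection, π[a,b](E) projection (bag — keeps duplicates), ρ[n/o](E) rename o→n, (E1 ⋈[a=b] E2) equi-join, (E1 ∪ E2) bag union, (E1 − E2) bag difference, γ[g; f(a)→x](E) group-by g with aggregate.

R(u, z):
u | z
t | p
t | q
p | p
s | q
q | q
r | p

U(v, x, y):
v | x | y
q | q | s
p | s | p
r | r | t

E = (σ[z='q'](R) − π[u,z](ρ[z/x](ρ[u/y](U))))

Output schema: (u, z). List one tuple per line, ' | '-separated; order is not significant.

Subexpression sizes:
  R → 6
  σ[z='q'](R) → 3
  U → 3
  ρ[u/y](U) → 3
  ρ[z/x](ρ[u/y](U)) → 3
  π[u,z](ρ[z/x](ρ[u/y](U))) → 3
  (σ[z='q'](R) − π[u,z](ρ[z/x](ρ[u/y](U)))) → 2

== RESULT ==
u | z
q | q
t | q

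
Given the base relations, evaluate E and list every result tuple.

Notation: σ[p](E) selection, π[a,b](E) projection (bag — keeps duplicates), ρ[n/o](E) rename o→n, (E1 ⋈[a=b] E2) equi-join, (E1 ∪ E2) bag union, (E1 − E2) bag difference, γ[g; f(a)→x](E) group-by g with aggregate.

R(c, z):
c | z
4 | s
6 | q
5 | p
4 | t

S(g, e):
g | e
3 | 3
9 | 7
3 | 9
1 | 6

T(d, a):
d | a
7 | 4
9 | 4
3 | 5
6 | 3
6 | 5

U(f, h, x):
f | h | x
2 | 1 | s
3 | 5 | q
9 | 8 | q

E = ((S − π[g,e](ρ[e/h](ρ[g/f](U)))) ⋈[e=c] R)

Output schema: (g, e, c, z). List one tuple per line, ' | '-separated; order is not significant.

Subexpression sizes:
  S → 4
  U → 3
  ρ[g/f](U) → 3
  ρ[e/h](ρ[g/f](U)) → 3
  π[g,e](ρ[e/h](ρ[g/f](U))) → 3
  (S − π[g,e](ρ[e/h](ρ[g/f](U)))) → 4
  R → 4
  ((S − π[g,e](ρ[e/h](ρ[g/f](U)))) ⋈[e=c] R) → 1

== RESULT ==
g | e | c | z
1 | 6 | 6 | q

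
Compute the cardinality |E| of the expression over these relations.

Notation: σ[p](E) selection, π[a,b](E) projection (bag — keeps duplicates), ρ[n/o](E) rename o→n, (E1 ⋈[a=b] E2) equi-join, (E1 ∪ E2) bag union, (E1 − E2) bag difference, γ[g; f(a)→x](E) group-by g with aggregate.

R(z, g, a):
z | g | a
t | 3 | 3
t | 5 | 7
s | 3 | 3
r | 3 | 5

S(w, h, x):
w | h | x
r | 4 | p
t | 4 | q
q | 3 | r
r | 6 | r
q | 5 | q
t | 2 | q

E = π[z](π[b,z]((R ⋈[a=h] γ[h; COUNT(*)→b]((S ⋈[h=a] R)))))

Subexpression sizes:
  R → 4
  S → 6
  R → 4
  (S ⋈[h=a] R) → 3
  γ[h; COUNT(*)→b]((S ⋈[h=a] R)) → 2
  (R ⋈[a=h] γ[h; COUNT(*)→b]((S ⋈[h=a] R))) → 3
  π[b,z]((R ⋈[a=h] γ[h; COUNT(*)→b]((S ⋈[h=a] R)))) → 3
  π[z](π[b,z]((R ⋈[a=h] γ[h; COUNT(*)→b]((S ⋈[h=a] R))))) → 3

|E| = 3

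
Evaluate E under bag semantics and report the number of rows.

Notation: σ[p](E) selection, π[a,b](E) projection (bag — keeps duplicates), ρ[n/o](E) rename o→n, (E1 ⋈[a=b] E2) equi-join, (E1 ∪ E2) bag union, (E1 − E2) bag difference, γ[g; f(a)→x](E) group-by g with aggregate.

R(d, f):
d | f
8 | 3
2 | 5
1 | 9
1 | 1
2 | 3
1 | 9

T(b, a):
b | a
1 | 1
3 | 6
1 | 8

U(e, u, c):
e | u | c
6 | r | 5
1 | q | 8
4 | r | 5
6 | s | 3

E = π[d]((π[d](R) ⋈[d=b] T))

Row counts bottom-up:
  R → 6
  π[d](R) → 6
  T → 3
  (π[d](R) ⋈[d=b] T) → 6
  π[d]((π[d](R) ⋈[d=b] T)) → 6

|E| = 6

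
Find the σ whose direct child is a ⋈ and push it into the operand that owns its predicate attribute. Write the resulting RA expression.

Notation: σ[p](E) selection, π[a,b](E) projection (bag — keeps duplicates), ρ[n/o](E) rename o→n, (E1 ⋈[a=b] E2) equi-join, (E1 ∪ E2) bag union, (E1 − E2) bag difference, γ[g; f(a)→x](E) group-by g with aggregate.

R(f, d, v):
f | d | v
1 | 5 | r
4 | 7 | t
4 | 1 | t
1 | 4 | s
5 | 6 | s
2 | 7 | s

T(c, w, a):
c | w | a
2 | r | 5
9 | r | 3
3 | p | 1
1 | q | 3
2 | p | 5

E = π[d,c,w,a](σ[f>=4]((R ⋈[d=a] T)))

σ filters on f, owned by the left side.
E' = π[d,c,w,a]((σ[f>=4](R) ⋈[d=a] T))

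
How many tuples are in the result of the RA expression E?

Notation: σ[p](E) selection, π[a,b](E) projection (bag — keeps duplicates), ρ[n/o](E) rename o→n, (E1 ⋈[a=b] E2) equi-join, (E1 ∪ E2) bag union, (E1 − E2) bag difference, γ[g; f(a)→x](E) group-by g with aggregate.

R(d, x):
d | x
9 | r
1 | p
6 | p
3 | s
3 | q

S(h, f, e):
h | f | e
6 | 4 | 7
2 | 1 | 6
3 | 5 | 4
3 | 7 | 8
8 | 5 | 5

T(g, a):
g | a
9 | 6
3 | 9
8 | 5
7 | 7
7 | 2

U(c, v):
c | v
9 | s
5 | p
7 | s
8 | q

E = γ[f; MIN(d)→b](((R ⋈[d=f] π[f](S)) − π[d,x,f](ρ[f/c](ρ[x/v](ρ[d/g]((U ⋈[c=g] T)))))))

Stepwise |·|:
  R → 5
  S → 5
  π[f](S) → 5
  (R ⋈[d=f] π[f](S)) → 1
  U → 4
  T → 5
  (U ⋈[c=g] T) → 4
  ρ[d/g]((U ⋈[c=g] T)) → 4
  ρ[x/v](ρ[d/g]((U ⋈[c=g] T))) → 4
  ρ[f/c](ρ[x/v](ρ[d/g]((U ⋈[c=g] T)))) → 4
  π[d,x,f](ρ[f/c](ρ[x/v](ρ[d/g]((U ⋈[c=g] T))))) → 4
  ((R ⋈[d=f] π[f](S)) − π[d,x,f](ρ[f/c](ρ[x/v](ρ[d/g]((U ⋈[c=g] T)))))) → 1
  γ[f; MIN(d)→b](((R ⋈[d=f] π[f](S)) − π[d,x,f](ρ[f/c](ρ[x/v](ρ[d/g]((U ⋈[c=g] T))))))) → 1

|E| = 1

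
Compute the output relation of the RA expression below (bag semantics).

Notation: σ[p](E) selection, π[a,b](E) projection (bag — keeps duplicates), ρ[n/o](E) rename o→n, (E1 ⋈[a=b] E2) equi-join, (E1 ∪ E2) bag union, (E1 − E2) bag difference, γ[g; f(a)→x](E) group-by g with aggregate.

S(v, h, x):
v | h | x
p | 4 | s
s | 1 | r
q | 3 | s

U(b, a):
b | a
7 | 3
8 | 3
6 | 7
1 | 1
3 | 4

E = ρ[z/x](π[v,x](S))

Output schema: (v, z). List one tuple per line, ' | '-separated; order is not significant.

Subexpression sizes:
  S → 3
  π[v,x](S) → 3
  ρ[z/x](π[v,x](S)) → 3

== RESULT ==
v | z
p | s
q | s
s | r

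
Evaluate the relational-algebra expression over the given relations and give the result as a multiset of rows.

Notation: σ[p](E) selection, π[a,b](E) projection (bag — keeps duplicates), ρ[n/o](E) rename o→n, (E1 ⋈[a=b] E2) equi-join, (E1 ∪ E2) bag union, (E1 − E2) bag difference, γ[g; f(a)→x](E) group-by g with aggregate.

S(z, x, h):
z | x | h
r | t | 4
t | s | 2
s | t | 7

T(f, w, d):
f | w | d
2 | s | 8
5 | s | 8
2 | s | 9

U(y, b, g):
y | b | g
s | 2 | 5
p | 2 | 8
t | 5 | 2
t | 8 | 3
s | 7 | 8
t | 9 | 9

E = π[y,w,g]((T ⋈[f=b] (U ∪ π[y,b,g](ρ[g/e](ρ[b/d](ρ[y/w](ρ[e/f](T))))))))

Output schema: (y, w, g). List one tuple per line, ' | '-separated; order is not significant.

Subexpression sizes:
  T → 3
  U → 6
  T → 3
  ρ[e/f](T) → 3
  ρ[y/w](ρ[e/f](T)) → 3
  ρ[b/d](ρ[y/w](ρ[e/f](T))) → 3
  ρ[g/e](ρ[b/d](ρ[y/w](ρ[e/f](T)))) → 3
  π[y,b,g](ρ[g/e](ρ[b/d](ρ[y/w](ρ[e/f](T))))) → 3
  (U ∪ π[y,b,g](ρ[g/e](ρ[b/d](ρ[y/w](ρ[e/f](T)))))) → 9
  (T ⋈[f=b] (U ∪ π[y,b,g](ρ[g/e](ρ[b/d](ρ[y/w](ρ[e/f](T))))))) → 5
  π[y,w,g]((T ⋈[f=b] (U ∪ π[y,b,g](ρ[g/e](ρ[b/d](ρ[y/w](ρ[e/f](T)))))))) → 5

== RESULT ==
y | w | g
p | s | 8
p | s | 8
s | s | 5
s | s | 5
t | s | 2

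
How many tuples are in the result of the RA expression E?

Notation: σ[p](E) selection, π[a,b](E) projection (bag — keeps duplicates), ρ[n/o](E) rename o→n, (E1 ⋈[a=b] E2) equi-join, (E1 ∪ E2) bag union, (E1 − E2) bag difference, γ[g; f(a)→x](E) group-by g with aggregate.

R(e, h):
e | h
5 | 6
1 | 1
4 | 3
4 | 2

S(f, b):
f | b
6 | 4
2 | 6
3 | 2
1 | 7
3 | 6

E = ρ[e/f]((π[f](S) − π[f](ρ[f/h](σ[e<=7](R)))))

Row counts bottom-up:
  S → 5
  π[f](S) → 5
  R → 4
  σ[e<=7](R) → 4
  ρ[f/h](σ[e<=7](R)) → 4
  π[f](ρ[f/h](σ[e<=7](R))) → 4
  (π[f](S) − π[f](ρ[f/h](σ[e<=7](R)))) → 1
  ρ[e/f]((π[f](S) − π[f](ρ[f/h](σ[e<=7](R))))) → 1

|E| = 1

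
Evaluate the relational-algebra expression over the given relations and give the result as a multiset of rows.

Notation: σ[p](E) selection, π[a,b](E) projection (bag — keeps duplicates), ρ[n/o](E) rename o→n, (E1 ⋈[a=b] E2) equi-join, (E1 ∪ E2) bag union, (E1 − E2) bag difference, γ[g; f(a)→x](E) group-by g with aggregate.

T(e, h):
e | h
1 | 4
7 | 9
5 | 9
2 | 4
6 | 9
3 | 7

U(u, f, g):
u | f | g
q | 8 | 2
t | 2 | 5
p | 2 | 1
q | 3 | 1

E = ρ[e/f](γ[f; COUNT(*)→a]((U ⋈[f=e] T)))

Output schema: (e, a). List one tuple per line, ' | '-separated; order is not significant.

Stepwise |·|:
  U → 4
  T → 6
  (U ⋈[f=e] T) → 3
  γ[f; COUNT(*)→a]((U ⋈[f=e] T)) → 2
  ρ[e/f](γ[f; COUNT(*)→a]((U ⋈[f=e] T))) → 2

== RESULT ==
e | a
2 | 2
3 | 1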